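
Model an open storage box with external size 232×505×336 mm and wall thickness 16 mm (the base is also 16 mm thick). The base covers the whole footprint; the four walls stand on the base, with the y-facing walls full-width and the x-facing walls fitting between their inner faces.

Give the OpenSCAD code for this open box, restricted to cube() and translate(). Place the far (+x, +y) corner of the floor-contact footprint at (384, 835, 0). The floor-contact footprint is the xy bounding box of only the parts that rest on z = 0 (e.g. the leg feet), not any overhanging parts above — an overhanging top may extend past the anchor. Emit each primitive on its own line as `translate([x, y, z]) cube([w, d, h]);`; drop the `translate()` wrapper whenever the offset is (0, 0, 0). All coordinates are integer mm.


translate([152, 330, 0]) cube([232, 505, 16]);
translate([152, 330, 16]) cube([232, 16, 320]);
translate([152, 819, 16]) cube([232, 16, 320]);
translate([152, 346, 16]) cube([16, 473, 320]);
translate([368, 346, 16]) cube([16, 473, 320]);


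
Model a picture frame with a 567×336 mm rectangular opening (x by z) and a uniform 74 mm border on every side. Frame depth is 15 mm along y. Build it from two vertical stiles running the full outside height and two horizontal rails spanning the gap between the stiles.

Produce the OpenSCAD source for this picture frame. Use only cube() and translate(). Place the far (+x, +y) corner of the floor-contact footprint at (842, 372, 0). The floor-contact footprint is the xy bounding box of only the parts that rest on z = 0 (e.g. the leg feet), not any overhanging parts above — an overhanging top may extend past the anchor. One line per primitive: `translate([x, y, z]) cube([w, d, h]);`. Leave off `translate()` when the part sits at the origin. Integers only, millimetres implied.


translate([127, 357, 0]) cube([74, 15, 484]);
translate([768, 357, 0]) cube([74, 15, 484]);
translate([201, 357, 0]) cube([567, 15, 74]);
translate([201, 357, 410]) cube([567, 15, 74]);


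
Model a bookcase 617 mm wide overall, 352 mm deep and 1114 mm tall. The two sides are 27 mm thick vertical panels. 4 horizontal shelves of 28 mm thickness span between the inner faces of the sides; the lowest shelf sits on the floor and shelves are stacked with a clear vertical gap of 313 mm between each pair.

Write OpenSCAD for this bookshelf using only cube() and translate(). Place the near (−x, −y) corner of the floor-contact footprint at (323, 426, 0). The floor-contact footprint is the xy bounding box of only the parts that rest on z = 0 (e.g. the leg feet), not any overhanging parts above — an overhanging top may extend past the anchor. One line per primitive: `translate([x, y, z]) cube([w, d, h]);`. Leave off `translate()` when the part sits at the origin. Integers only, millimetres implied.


translate([323, 426, 0]) cube([27, 352, 1114]);
translate([913, 426, 0]) cube([27, 352, 1114]);
translate([350, 426, 0]) cube([563, 352, 28]);
translate([350, 426, 341]) cube([563, 352, 28]);
translate([350, 426, 682]) cube([563, 352, 28]);
translate([350, 426, 1023]) cube([563, 352, 28]);


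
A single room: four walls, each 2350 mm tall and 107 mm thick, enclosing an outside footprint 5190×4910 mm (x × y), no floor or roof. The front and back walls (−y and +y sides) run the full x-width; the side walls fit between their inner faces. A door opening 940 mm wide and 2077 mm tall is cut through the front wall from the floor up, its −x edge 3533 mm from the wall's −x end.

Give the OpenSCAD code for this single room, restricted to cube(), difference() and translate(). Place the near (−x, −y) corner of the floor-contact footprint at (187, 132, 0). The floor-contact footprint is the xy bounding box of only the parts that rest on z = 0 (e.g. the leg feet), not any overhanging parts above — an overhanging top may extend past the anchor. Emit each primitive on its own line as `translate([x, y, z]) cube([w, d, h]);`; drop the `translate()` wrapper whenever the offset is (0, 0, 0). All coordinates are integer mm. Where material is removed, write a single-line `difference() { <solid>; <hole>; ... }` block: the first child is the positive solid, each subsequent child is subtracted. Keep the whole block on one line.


difference() { translate([187, 132, 0]) cube([5190, 107, 2350]); translate([3720, 132, 0]) cube([940, 107, 2077]); }
translate([187, 4935, 0]) cube([5190, 107, 2350]);
translate([187, 239, 0]) cube([107, 4696, 2350]);
translate([5270, 239, 0]) cube([107, 4696, 2350]);


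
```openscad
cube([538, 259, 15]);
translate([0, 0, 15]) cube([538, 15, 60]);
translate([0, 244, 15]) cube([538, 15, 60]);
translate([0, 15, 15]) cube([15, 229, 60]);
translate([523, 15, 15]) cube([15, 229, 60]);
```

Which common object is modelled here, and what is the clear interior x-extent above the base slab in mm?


An open box. The internal width is 508 mm.

A 538×259 base slab with four walls standing on it — an open box. The base is 538 mm wide and the walls are 15 mm thick, so the internal width is 538 − 2 × 15 = 508 mm.


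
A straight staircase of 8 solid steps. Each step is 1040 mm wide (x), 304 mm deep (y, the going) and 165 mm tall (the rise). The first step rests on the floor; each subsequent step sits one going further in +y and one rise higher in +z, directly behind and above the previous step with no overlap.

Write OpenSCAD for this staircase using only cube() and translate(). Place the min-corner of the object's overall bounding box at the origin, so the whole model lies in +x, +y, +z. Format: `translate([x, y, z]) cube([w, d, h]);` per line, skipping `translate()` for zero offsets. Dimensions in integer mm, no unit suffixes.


cube([1040, 304, 165]);
translate([0, 304, 165]) cube([1040, 304, 165]);
translate([0, 608, 330]) cube([1040, 304, 165]);
translate([0, 912, 495]) cube([1040, 304, 165]);
translate([0, 1216, 660]) cube([1040, 304, 165]);
translate([0, 1520, 825]) cube([1040, 304, 165]);
translate([0, 1824, 990]) cube([1040, 304, 165]);
translate([0, 2128, 1155]) cube([1040, 304, 165]);


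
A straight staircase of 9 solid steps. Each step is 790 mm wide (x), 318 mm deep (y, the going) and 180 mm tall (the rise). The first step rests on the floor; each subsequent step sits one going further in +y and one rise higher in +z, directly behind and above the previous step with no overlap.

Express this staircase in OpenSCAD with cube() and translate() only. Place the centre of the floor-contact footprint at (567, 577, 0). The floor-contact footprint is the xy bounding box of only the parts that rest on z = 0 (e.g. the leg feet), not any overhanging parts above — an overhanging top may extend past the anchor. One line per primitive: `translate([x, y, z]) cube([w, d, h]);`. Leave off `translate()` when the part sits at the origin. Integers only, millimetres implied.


translate([172, 418, 0]) cube([790, 318, 180]);
translate([172, 736, 180]) cube([790, 318, 180]);
translate([172, 1054, 360]) cube([790, 318, 180]);
translate([172, 1372, 540]) cube([790, 318, 180]);
translate([172, 1690, 720]) cube([790, 318, 180]);
translate([172, 2008, 900]) cube([790, 318, 180]);
translate([172, 2326, 1080]) cube([790, 318, 180]);
translate([172, 2644, 1260]) cube([790, 318, 180]);
translate([172, 2962, 1440]) cube([790, 318, 180]);


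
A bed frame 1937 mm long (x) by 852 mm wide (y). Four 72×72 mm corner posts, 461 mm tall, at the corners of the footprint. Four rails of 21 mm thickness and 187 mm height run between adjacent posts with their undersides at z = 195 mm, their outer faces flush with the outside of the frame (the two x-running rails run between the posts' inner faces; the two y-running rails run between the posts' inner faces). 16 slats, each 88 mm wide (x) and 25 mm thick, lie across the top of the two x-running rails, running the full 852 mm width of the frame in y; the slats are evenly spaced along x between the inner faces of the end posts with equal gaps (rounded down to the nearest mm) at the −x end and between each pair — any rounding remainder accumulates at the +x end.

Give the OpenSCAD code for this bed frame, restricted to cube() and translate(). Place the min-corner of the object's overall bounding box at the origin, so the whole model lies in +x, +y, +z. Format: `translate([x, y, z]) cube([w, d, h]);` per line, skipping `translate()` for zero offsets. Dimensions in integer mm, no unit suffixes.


cube([72, 72, 461]);
translate([0, 780, 0]) cube([72, 72, 461]);
translate([1865, 0, 0]) cube([72, 72, 461]);
translate([1865, 780, 0]) cube([72, 72, 461]);
translate([72, 0, 195]) cube([1793, 21, 187]);
translate([72, 831, 195]) cube([1793, 21, 187]);
translate([0, 72, 195]) cube([21, 708, 187]);
translate([1916, 72, 195]) cube([21, 708, 187]);
translate([94, 0, 382]) cube([88, 852, 25]);
translate([204, 0, 382]) cube([88, 852, 25]);
translate([314, 0, 382]) cube([88, 852, 25]);
translate([424, 0, 382]) cube([88, 852, 25]);
translate([534, 0, 382]) cube([88, 852, 25]);
translate([644, 0, 382]) cube([88, 852, 25]);
translate([754, 0, 382]) cube([88, 852, 25]);
translate([864, 0, 382]) cube([88, 852, 25]);
translate([974, 0, 382]) cube([88, 852, 25]);
translate([1084, 0, 382]) cube([88, 852, 25]);
translate([1194, 0, 382]) cube([88, 852, 25]);
translate([1304, 0, 382]) cube([88, 852, 25]);
translate([1414, 0, 382]) cube([88, 852, 25]);
translate([1524, 0, 382]) cube([88, 852, 25]);
translate([1634, 0, 382]) cube([88, 852, 25]);
translate([1744, 0, 382]) cube([88, 852, 25]);


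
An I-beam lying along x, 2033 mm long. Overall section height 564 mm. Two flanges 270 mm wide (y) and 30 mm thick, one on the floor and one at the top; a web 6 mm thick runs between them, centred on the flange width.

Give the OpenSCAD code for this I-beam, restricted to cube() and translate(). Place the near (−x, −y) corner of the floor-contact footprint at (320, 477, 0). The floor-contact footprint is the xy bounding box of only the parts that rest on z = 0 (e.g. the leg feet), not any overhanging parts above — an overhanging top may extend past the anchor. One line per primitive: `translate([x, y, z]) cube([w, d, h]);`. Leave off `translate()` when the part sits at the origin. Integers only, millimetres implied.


translate([320, 477, 0]) cube([2033, 270, 30]);
translate([320, 609, 30]) cube([2033, 6, 504]);
translate([320, 477, 534]) cube([2033, 270, 30]);


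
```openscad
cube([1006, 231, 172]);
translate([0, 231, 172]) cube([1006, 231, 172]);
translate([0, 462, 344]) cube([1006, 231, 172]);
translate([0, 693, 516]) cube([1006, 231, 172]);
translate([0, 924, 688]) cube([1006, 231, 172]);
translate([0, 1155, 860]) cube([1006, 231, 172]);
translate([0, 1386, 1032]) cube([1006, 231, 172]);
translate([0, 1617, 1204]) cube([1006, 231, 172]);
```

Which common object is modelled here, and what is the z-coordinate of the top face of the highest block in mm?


A staircase. The total rise is 1376 mm.

8 identical blocks, each offset up and back from the previous — a staircase. Each step is 172 mm tall and there are 8 of them, so the total rise is 8 × 172 = 1376 mm.


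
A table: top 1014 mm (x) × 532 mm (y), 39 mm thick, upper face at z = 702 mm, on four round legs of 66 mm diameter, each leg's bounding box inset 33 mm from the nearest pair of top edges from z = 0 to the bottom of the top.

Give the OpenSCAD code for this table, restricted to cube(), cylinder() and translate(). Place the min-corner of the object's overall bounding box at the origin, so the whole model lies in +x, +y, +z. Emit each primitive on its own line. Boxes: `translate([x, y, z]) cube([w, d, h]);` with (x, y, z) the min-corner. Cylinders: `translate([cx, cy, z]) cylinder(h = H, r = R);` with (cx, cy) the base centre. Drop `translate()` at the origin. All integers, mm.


// leg_h = 702 - 39 = 663
translate([0, 0, 663]) cube([1014, 532, 39]);
translate([66, 66, 0]) cylinder(h = 663, r = 33);
translate([948, 66, 0]) cylinder(h = 663, r = 33);
translate([66, 466, 0]) cylinder(h = 663, r = 33);
translate([948, 466, 0]) cylinder(h = 663, r = 33);


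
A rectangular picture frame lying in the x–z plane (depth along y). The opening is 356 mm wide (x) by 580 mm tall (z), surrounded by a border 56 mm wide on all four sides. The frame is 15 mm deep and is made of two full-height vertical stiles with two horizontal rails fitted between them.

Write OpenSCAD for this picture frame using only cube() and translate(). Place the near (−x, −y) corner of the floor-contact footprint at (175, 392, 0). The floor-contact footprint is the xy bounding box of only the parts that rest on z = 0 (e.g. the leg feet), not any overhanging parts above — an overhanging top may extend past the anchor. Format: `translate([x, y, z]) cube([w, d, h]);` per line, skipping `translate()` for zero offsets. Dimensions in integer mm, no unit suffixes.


translate([175, 392, 0]) cube([56, 15, 692]);
translate([587, 392, 0]) cube([56, 15, 692]);
translate([231, 392, 0]) cube([356, 15, 56]);
translate([231, 392, 636]) cube([356, 15, 56]);


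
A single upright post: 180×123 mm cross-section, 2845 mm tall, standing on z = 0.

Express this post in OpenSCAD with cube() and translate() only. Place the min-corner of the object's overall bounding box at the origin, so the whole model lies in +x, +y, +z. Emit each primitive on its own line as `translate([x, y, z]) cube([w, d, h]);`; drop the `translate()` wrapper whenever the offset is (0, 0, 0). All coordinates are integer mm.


cube([180, 123, 2845]);


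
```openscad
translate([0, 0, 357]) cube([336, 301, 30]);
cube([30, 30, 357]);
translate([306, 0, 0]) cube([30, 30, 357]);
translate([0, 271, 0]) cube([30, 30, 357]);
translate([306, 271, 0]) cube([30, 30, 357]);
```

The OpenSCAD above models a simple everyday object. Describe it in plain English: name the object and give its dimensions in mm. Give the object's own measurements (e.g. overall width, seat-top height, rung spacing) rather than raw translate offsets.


A four-legged stool. The seat is a 336×301×30 mm slab whose top surface is at z = 387 mm; four square legs, each 30×30 mm in cross-section, run from the floor (z = 0) to the underside of the seat, each flush with a corner of the seat.


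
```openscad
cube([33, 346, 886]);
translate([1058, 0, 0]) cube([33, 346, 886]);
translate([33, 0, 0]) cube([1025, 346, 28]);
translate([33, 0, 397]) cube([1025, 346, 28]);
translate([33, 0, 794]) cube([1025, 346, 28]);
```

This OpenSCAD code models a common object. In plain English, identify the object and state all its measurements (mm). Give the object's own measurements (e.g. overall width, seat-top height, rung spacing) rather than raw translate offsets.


An open bookshelf. Two side panels, each 33 mm thick, 346 mm deep and 886 mm tall, stand 1091 mm apart (outside-to-outside). Between them sit 3 shelves, each 28 mm thick and 346 mm deep, spanning the full gap between the sides. The bottom shelf rests on the floor (its underside at z = 0) and the clear gap between one shelf's top and the next shelf's underside is 369 mm.


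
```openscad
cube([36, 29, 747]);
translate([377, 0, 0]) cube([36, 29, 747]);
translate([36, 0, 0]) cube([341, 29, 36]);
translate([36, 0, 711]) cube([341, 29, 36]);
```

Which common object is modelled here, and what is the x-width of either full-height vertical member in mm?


A picture frame. The border width is 36 mm.

Four thin pieces enclosing a rectangular opening — a picture frame. The two full-height stiles are 747 mm tall; the top rail sits at z = 711 and is 36 mm tall, so the border above the opening is 747 − 711 = 36 mm, matching the stile x-width.


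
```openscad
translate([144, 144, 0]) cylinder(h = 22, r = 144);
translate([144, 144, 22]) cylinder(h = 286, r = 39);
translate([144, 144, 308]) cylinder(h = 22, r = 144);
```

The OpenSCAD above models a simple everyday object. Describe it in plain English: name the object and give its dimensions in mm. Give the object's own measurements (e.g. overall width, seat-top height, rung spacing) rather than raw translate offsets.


A spool: two coaxial disc flanges of radius 144 mm and thickness 22 mm, joined by a core cylinder of radius 39 mm and height 286 mm. The lower flange rests on z = 0 and the three cylinders share a vertical axis.


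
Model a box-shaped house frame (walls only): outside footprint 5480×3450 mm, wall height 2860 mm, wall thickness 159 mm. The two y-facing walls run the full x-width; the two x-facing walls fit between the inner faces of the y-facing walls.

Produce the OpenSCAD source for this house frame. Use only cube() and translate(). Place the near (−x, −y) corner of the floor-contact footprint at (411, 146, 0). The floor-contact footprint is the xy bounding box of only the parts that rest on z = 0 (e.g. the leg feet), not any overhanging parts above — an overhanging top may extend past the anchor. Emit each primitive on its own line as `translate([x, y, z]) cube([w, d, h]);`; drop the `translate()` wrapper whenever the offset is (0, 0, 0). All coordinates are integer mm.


translate([411, 146, 0]) cube([5480, 159, 2860]);
translate([411, 3437, 0]) cube([5480, 159, 2860]);
translate([411, 305, 0]) cube([159, 3132, 2860]);
translate([5732, 305, 0]) cube([159, 3132, 2860]);


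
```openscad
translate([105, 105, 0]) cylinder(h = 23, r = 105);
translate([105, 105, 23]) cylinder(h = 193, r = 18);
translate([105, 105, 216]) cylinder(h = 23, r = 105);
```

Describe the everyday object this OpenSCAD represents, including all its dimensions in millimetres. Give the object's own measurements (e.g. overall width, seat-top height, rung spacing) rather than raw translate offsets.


A spool: two coaxial disc flanges of radius 105 mm and thickness 23 mm, joined by a core cylinder of radius 18 mm and height 193 mm. The lower flange rests on z = 0 and the three cylinders share a vertical axis.


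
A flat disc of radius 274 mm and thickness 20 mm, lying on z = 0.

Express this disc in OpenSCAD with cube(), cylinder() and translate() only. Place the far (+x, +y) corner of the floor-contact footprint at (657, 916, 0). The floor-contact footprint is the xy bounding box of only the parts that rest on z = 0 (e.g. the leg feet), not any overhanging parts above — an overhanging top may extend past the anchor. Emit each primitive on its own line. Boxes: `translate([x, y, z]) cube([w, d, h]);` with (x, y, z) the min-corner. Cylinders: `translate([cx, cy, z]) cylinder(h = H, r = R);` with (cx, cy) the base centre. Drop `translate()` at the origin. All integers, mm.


translate([383, 642, 0]) cylinder(h = 20, r = 274);


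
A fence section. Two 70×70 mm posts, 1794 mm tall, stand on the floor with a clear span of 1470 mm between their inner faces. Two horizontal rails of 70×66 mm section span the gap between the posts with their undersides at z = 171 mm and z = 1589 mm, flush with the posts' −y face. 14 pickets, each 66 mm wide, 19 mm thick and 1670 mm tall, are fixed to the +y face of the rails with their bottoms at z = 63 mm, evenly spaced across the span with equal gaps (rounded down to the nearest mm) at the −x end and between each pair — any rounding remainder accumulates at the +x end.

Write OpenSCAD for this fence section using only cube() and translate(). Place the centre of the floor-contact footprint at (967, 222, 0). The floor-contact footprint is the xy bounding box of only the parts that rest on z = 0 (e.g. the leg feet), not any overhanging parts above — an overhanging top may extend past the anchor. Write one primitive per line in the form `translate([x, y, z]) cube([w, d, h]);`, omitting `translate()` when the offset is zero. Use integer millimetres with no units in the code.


translate([162, 187, 0]) cube([70, 70, 1794]);
translate([1702, 187, 0]) cube([70, 70, 1794]);
translate([232, 187, 171]) cube([1470, 70, 66]);
translate([232, 187, 1589]) cube([1470, 70, 66]);
translate([268, 257, 63]) cube([66, 19, 1670]);
translate([370, 257, 63]) cube([66, 19, 1670]);
translate([472, 257, 63]) cube([66, 19, 1670]);
translate([574, 257, 63]) cube([66, 19, 1670]);
translate([676, 257, 63]) cube([66, 19, 1670]);
translate([778, 257, 63]) cube([66, 19, 1670]);
translate([880, 257, 63]) cube([66, 19, 1670]);
translate([982, 257, 63]) cube([66, 19, 1670]);
translate([1084, 257, 63]) cube([66, 19, 1670]);
translate([1186, 257, 63]) cube([66, 19, 1670]);
translate([1288, 257, 63]) cube([66, 19, 1670]);
translate([1390, 257, 63]) cube([66, 19, 1670]);
translate([1492, 257, 63]) cube([66, 19, 1670]);
translate([1594, 257, 63]) cube([66, 19, 1670]);


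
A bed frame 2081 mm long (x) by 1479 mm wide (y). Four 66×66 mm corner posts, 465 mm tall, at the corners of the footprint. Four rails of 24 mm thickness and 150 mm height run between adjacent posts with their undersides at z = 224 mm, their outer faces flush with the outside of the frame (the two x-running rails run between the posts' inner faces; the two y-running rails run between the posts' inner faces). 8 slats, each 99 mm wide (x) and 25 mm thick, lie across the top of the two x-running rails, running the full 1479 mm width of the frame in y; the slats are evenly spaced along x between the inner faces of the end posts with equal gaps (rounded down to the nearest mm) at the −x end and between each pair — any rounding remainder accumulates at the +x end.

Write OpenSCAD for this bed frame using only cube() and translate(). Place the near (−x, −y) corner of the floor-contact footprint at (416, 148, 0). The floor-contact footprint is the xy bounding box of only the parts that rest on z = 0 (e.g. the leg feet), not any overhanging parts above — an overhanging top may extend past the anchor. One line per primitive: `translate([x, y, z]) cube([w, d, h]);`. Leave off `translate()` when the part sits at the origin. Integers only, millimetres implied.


translate([416, 148, 0]) cube([66, 66, 465]);
translate([416, 1561, 0]) cube([66, 66, 465]);
translate([2431, 148, 0]) cube([66, 66, 465]);
translate([2431, 1561, 0]) cube([66, 66, 465]);
translate([482, 148, 224]) cube([1949, 24, 150]);
translate([482, 1603, 224]) cube([1949, 24, 150]);
translate([416, 214, 224]) cube([24, 1347, 150]);
translate([2473, 214, 224]) cube([24, 1347, 150]);
translate([610, 148, 374]) cube([99, 1479, 25]);
translate([837, 148, 374]) cube([99, 1479, 25]);
translate([1064, 148, 374]) cube([99, 1479, 25]);
translate([1291, 148, 374]) cube([99, 1479, 25]);
translate([1518, 148, 374]) cube([99, 1479, 25]);
translate([1745, 148, 374]) cube([99, 1479, 25]);
translate([1972, 148, 374]) cube([99, 1479, 25]);
translate([2199, 148, 374]) cube([99, 1479, 25]);


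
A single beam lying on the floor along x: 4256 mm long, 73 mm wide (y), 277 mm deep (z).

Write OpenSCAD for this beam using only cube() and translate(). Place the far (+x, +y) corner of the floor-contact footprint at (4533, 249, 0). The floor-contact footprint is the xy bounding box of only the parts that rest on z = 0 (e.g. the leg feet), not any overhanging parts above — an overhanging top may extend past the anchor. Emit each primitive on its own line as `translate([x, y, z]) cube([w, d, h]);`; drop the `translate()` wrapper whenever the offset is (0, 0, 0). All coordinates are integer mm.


translate([277, 176, 0]) cube([4256, 73, 277]);


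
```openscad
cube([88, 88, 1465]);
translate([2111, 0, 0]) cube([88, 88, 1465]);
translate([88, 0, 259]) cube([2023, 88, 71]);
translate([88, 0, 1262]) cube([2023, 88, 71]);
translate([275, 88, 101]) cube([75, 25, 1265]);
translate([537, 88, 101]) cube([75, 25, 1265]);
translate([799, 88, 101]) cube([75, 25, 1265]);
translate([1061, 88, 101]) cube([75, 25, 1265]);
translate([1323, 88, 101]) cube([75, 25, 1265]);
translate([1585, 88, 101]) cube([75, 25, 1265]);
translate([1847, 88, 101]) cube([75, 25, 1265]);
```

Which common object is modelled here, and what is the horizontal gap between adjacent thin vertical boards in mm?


A fence section. The picket gap is 187 mm.

Two posts, two rails, 7 pickets — a fence section. Span 2023 mm holds 7 pickets of 75 mm with 8 equal gaps: ⌊(2023 − 7·75) / 8⌋ = 187 mm.


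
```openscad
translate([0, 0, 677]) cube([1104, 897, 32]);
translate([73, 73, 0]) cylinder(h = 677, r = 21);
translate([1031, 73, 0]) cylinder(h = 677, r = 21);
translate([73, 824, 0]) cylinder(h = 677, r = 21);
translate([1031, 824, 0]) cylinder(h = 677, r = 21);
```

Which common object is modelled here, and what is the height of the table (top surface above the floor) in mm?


A table. The table height is 709 mm.

A 1104×897×32 slab sits at z = 677 on four Ø42 mm round legs — a table. The top surface is at 677 + 32 = 709 mm.


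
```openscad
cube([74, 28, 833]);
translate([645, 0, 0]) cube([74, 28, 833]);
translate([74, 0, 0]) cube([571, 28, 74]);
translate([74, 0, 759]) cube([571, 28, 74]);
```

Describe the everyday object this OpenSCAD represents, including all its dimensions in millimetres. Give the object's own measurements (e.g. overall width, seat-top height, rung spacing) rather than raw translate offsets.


A rectangular picture frame lying in the x–z plane (depth along y). The opening is 571 mm wide (x) by 685 mm tall (z), surrounded by a border 74 mm wide on all four sides. The frame is 28 mm deep and is made of two full-height vertical stiles with two horizontal rails fitted between them.


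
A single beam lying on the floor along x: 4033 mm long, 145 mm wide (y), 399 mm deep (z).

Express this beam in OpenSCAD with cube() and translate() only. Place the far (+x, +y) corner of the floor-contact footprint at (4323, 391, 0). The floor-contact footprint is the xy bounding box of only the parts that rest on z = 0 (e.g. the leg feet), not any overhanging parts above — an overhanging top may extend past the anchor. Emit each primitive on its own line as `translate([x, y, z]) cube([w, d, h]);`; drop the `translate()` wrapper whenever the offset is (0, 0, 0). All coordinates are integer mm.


translate([290, 246, 0]) cube([4033, 145, 399]);


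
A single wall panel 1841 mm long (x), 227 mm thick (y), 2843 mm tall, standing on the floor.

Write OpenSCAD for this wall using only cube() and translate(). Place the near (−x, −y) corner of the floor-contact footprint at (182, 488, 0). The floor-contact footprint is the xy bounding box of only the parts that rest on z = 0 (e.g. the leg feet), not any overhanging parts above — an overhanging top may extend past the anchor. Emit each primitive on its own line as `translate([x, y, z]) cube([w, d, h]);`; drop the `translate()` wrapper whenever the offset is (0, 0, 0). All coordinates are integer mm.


translate([182, 488, 0]) cube([1841, 227, 2843]);


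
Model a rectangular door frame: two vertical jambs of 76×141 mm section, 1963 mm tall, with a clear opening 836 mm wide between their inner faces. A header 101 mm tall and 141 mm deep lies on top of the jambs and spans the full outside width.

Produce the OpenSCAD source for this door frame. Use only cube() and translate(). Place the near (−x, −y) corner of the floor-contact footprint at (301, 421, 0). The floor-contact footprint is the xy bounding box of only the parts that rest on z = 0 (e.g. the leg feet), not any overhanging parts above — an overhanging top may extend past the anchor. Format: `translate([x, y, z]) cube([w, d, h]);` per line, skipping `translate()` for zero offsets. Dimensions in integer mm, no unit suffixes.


translate([301, 421, 0]) cube([76, 141, 1963]);
translate([1213, 421, 0]) cube([76, 141, 1963]);
translate([301, 421, 1963]) cube([988, 141, 101]);


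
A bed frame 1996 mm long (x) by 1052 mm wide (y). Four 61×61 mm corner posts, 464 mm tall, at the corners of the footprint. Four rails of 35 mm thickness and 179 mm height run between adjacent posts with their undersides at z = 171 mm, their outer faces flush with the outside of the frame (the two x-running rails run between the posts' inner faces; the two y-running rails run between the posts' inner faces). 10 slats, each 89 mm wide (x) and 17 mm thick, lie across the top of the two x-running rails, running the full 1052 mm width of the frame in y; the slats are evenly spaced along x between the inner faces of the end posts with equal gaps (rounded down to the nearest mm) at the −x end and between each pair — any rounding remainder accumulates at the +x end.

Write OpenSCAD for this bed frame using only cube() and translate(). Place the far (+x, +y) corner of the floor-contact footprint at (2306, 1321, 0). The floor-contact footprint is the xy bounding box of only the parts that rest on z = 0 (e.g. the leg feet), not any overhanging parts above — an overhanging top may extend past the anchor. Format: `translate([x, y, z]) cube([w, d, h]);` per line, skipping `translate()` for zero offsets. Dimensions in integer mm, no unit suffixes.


translate([310, 269, 0]) cube([61, 61, 464]);
translate([310, 1260, 0]) cube([61, 61, 464]);
translate([2245, 269, 0]) cube([61, 61, 464]);
translate([2245, 1260, 0]) cube([61, 61, 464]);
translate([371, 269, 171]) cube([1874, 35, 179]);
translate([371, 1286, 171]) cube([1874, 35, 179]);
translate([310, 330, 171]) cube([35, 930, 179]);
translate([2271, 330, 171]) cube([35, 930, 179]);
translate([460, 269, 350]) cube([89, 1052, 17]);
translate([638, 269, 350]) cube([89, 1052, 17]);
translate([816, 269, 350]) cube([89, 1052, 17]);
translate([994, 269, 350]) cube([89, 1052, 17]);
translate([1172, 269, 350]) cube([89, 1052, 17]);
translate([1350, 269, 350]) cube([89, 1052, 17]);
translate([1528, 269, 350]) cube([89, 1052, 17]);
translate([1706, 269, 350]) cube([89, 1052, 17]);
translate([1884, 269, 350]) cube([89, 1052, 17]);
translate([2062, 269, 350]) cube([89, 1052, 17]);


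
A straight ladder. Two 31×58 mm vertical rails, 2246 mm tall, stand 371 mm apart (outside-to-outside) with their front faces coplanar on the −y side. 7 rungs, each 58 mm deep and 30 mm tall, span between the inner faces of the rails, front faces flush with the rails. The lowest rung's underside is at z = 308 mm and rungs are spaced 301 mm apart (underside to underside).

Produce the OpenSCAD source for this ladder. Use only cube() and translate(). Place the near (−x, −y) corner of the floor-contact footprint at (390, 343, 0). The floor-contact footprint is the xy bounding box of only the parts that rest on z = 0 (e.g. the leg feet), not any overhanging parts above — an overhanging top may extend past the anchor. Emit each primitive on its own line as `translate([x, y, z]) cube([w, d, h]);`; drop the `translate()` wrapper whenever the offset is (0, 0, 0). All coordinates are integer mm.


translate([390, 343, 0]) cube([31, 58, 2246]);
translate([730, 343, 0]) cube([31, 58, 2246]);
translate([421, 343, 308]) cube([309, 58, 30]);
translate([421, 343, 609]) cube([309, 58, 30]);
translate([421, 343, 910]) cube([309, 58, 30]);
translate([421, 343, 1211]) cube([309, 58, 30]);
translate([421, 343, 1512]) cube([309, 58, 30]);
translate([421, 343, 1813]) cube([309, 58, 30]);
translate([421, 343, 2114]) cube([309, 58, 30]);


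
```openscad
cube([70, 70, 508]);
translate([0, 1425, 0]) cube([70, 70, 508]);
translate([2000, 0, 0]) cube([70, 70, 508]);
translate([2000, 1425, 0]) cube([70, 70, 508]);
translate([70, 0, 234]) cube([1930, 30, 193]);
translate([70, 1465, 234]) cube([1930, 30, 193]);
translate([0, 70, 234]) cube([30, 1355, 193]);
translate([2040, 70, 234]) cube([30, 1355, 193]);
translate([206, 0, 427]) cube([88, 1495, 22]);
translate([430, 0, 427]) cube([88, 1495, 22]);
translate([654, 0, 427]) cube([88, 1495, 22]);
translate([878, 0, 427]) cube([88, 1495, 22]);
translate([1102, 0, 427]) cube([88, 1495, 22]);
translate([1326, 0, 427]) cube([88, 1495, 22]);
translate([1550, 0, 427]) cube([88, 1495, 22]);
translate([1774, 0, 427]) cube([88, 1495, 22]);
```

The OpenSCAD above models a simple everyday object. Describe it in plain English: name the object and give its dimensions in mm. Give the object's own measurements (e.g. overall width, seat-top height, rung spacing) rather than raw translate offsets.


A bed frame 2070 mm long (x) by 1495 mm wide (y). Four 70×70 mm corner posts, 508 mm tall, at the corners of the footprint. Four rails of 30 mm thickness and 193 mm height run between adjacent posts with their undersides at z = 234 mm, their outer faces flush with the outside of the frame (the two x-running rails run between the posts' inner faces; the two y-running rails run between the posts' inner faces). 8 slats, each 88 mm wide (x) and 22 mm thick, lie across the top of the two x-running rails, running the full 1495 mm width of the frame in y; along x they sit between the end posts with a 136 mm gap after the −x posts and between neighbouring slats, leaving 138 mm before the +x posts.


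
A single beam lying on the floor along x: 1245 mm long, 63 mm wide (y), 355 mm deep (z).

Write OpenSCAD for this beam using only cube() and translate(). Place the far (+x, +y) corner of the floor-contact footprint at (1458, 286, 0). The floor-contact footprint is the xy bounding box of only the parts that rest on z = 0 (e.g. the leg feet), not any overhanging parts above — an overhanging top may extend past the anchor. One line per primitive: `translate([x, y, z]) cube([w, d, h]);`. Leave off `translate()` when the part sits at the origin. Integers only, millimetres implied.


translate([213, 223, 0]) cube([1245, 63, 355]);


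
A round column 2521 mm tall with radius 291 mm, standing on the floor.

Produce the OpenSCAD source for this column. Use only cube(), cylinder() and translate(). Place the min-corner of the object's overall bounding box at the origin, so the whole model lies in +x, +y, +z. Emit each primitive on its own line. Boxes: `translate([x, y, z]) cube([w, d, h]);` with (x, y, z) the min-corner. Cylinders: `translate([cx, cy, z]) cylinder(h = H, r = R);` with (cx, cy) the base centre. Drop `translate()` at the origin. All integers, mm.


translate([291, 291, 0]) cylinder(h = 2521, r = 291);


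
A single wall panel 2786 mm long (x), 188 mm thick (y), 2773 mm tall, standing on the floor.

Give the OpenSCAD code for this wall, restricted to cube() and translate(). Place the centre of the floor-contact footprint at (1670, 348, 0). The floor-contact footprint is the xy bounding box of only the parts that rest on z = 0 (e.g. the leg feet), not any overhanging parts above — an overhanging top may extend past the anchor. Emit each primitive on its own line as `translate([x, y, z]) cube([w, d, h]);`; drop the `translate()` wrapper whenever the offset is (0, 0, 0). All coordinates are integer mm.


translate([277, 254, 0]) cube([2786, 188, 2773]);


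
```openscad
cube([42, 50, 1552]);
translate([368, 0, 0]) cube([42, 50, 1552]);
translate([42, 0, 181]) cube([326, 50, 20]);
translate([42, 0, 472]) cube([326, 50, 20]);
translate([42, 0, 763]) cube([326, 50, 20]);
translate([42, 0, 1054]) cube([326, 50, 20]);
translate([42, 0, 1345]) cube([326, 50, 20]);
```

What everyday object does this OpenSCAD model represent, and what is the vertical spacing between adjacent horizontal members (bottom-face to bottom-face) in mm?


A ladder. The rung spacing is 291 mm.

Two tall 42×50 posts with 5 short bars between them — a ladder. Adjacent rungs sit at z = 181 and z = 472, so the spacing is 472 − 181 = 291 mm.


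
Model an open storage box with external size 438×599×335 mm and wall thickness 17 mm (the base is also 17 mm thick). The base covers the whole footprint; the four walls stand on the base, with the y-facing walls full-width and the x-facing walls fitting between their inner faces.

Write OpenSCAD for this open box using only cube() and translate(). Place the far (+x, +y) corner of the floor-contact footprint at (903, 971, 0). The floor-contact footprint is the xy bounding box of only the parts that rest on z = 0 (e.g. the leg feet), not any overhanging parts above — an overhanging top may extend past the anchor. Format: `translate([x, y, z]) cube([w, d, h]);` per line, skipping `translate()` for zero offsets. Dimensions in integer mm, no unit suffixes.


translate([465, 372, 0]) cube([438, 599, 17]);
translate([465, 372, 17]) cube([438, 17, 318]);
translate([465, 954, 17]) cube([438, 17, 318]);
translate([465, 389, 17]) cube([17, 565, 318]);
translate([886, 389, 17]) cube([17, 565, 318]);


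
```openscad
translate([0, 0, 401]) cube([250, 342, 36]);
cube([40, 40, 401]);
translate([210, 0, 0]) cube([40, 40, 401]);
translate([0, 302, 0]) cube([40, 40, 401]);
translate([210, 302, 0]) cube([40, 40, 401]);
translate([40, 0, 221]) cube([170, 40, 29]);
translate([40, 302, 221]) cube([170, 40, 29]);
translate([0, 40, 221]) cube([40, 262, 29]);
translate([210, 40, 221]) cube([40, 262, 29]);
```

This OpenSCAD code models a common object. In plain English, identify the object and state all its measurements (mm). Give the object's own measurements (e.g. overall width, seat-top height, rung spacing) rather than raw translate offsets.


A simple wooden stool: a rectangular seat 250 mm (x) by 342 mm (y), 36 mm thick, top face at z = 437 mm, on four square legs, each 40×40 mm in cross-section. The legs rest on z = 0, each flush with a corner of the seat. Four stretchers, 40 mm wide and 29 mm tall, connect adjacent legs with their undersides at z = 221 mm, each running between the inner faces of the legs it joins and aligned with the legs' outer faces on the other axis.


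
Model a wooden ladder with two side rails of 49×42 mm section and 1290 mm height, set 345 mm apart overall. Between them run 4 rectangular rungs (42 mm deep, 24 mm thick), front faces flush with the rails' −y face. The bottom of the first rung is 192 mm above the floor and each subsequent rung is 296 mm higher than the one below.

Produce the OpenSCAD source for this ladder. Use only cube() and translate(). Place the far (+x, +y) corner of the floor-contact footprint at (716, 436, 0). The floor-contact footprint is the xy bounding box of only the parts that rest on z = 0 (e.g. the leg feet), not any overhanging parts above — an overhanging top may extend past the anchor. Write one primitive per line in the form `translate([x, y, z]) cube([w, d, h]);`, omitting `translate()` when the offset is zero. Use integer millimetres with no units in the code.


translate([371, 394, 0]) cube([49, 42, 1290]);
translate([667, 394, 0]) cube([49, 42, 1290]);
translate([420, 394, 192]) cube([247, 42, 24]);
translate([420, 394, 488]) cube([247, 42, 24]);
translate([420, 394, 784]) cube([247, 42, 24]);
translate([420, 394, 1080]) cube([247, 42, 24]);


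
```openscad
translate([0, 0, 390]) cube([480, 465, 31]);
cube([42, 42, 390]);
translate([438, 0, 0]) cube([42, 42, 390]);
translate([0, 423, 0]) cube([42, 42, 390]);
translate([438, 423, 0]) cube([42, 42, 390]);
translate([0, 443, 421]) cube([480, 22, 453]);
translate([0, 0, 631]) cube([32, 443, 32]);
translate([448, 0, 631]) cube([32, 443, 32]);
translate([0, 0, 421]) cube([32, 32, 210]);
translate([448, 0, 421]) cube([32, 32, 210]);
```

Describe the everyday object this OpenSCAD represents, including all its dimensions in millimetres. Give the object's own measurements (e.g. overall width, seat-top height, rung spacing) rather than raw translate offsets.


A chair. The seat is a 480×465×31 mm slab with its top at z = 421 mm, on four 42×42 mm corner legs (flush with the seat edges, standing on z = 0). A flat backrest 22 mm thick, 453 mm tall, spans the full seat width and rises from the seat top along its +y edge, rear face flush with the rear of the seat. Two armrests of 32×32 mm section run along each side from the seat's front edge to the front of the backrest, top faces 242 mm above the seat top and outer faces flush with the seat's x-edges; a 32×32 mm post under the front of each armrest stands on the seat at the front corner.


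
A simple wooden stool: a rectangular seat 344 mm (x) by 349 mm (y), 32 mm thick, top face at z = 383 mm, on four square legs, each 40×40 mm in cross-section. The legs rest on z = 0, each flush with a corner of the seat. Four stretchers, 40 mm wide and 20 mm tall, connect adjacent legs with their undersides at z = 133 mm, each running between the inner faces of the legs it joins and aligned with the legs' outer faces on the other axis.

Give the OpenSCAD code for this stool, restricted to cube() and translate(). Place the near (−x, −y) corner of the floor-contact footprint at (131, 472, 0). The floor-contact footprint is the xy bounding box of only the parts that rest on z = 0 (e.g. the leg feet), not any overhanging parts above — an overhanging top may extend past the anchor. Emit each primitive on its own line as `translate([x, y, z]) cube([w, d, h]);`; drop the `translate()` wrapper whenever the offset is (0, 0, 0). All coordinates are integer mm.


// leg_h = 383 - 32 = 351
// stretcher span = 344 - 2*40 = 264
translate([131, 472, 351]) cube([344, 349, 32]);
translate([131, 472, 0]) cube([40, 40, 351]);
translate([435, 472, 0]) cube([40, 40, 351]);
translate([131, 781, 0]) cube([40, 40, 351]);
translate([435, 781, 0]) cube([40, 40, 351]);
translate([171, 472, 133]) cube([264, 40, 20]);
translate([171, 781, 133]) cube([264, 40, 20]);
translate([131, 512, 133]) cube([40, 269, 20]);
translate([435, 512, 133]) cube([40, 269, 20]);
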